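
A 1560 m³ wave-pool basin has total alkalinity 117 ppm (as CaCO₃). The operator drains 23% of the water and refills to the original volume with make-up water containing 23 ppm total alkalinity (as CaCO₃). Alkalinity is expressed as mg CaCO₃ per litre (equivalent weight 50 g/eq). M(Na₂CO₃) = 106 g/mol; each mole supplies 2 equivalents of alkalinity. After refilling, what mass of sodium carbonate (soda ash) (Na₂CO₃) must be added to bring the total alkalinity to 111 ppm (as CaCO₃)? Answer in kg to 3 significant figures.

25.8 kg

Volume: 1560 m³ = 1,560,000 L.
After draining 23% and refilling: 117 × 0.77 + 23 × 0.23 = 95.38 ppm.
Deficit to target: 111 − 95.38 = 15.62 mg/L.
As CaCO₃: 15.62 mg/L × 1,560,000 L = 24,370 g; ÷ 50 g/eq ÷ 2 = 243.7 mol Na₂CO₃.
Mass: 243.7 × 106 = 25,830 g.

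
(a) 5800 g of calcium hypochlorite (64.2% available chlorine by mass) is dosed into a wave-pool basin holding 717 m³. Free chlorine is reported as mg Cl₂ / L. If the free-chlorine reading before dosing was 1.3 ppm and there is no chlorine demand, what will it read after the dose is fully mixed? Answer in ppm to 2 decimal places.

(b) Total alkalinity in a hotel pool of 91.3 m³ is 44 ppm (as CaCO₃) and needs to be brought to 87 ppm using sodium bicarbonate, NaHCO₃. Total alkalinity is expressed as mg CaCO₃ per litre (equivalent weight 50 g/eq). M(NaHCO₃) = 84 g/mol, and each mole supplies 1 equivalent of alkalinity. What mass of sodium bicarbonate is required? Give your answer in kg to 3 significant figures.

(a) Volume: 717 m³ = 717,000 L.
(a) Available chlorine delivered: 5800 g × 0.642 = 3724 g as Cl₂.
(a) Concentration rise: 3724 g / 717,000 L = 5.193 mg/L = 5.19 ppm.
(a) Final FC: 1.3 + 5.19 = 6.49 ppm.

(b) Volume: 91.3 m³ = 91,300 L.
(b) Alkalinity to add: (87 − 44) = 43 mg/L as CaCO₃ × 91,300 L = 3926 g as CaCO₃.
(b) Equivalents: 3926 g ÷ 50 g/eq = 78.52 eq.
(b) NaHCO₃ supplies 1 eq per mole → 78.52 mol.
(b) Mass: 78.52 mol × 84 g/mol = 6596 g.

(a) 6.49 ppm; (b) 6.60 kg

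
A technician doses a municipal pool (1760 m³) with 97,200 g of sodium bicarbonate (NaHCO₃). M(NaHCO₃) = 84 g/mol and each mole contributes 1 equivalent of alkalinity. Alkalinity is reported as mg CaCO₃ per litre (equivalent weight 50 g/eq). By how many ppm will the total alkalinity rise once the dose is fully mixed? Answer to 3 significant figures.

Volume: 1760 m³ = 1,760,000 L.
Moles of NaHCO₃: 97,200 g ÷ 84 g/mol = 1157 mol → 1157 eq of alkalinity.
As CaCO₃: 1157 eq × 50 g/eq = 57,860 g.
Rise: 57,860 g / 1,760,000 L × 1000 = 32.87 mg/L.

32.9 ppm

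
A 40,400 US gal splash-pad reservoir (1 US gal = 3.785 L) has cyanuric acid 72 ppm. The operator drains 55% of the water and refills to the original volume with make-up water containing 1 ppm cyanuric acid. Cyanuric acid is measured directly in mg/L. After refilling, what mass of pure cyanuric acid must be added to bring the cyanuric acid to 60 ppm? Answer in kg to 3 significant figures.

4.14 kg

Volume: 40,400 US gal × 3.785 L/gal = 152,914 L.
After draining 55% and refilling: 72 × 0.45 + 1 × 0.55 = 32.95 ppm.
Deficit to target: 60 − 32.95 = 27.05 mg/L.
Mass: 27.05 mg/L × 152,914 L = 4136 g cyanuric acid.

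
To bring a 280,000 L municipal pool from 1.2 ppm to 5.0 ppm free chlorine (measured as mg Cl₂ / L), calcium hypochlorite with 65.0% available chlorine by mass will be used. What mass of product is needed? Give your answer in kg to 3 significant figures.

Chlorine deficit: 5.0 − 1.2 = 3.8 ppm = 3.8 mg/L as Cl₂.
Cl₂ equivalent needed: 3.8 mg/L × 280,000 L = 1,064,000 mg = 1064 g.
Product at 65.0% available chlorine: 1064 / 0.65 = 1637 g.

1.64 kg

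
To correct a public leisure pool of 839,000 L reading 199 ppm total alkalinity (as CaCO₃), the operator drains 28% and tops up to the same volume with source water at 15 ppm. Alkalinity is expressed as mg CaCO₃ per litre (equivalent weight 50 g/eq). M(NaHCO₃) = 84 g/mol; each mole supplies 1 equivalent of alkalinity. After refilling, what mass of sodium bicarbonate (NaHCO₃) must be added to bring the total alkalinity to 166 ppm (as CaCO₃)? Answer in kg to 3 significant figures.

26.1 kg

After draining 28% and refilling: 199 × 0.72 + 15 × 0.28 = 147.48 ppm.
Deficit to target: 166 − 147.48 = 18.52 mg/L.
As CaCO₃: 18.52 mg/L × 839,000 L = 15,540 g; ÷ 50 g/eq ÷ 1 = 310.8 mol NaHCO₃.
Mass: 310.8 × 84 = 26,100 g.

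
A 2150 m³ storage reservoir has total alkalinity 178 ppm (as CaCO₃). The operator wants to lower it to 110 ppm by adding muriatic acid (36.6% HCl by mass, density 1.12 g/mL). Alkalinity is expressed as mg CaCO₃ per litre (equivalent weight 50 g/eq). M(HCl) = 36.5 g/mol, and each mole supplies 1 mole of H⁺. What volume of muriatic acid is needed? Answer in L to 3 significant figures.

260 L

Volume: 2150 m³ = 2,150,000 L.
Alkalinity to neutralize: (178 − 110) = 68 mg/L as CaCO₃ × 2,150,000 L = 146,200 g as CaCO₃.
Equivalents of H⁺ required: 146,200 ÷ 50 g/eq = 2924 eq = 2924 mol HCl.
Mass of HCl: 2924 × 36.5 = 106,700 g.
Mass of 36.6% solution: 106,700 / 0.366 = 291,600 g.
Volume: 291,600 g ÷ 1.12 g/mL = 260,400 mL.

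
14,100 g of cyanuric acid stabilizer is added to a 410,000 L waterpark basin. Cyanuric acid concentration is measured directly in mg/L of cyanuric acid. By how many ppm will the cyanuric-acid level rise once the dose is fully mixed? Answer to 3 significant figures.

Rise: 14,100 g / 410,000 L × 1000 = 34.39 mg/L.

34.4 ppm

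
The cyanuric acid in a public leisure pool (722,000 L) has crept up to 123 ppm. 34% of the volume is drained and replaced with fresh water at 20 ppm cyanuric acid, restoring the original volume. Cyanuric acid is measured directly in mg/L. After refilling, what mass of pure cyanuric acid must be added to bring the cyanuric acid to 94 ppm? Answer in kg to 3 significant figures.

4.35 kg

After draining 34% and refilling: 123 × 0.66 + 20 × 0.34 = 87.98 ppm.
Deficit to target: 94 − 87.98 = 6.02 mg/L.
Mass: 6.02 mg/L × 722,000 L = 4346 g cyanuric acid.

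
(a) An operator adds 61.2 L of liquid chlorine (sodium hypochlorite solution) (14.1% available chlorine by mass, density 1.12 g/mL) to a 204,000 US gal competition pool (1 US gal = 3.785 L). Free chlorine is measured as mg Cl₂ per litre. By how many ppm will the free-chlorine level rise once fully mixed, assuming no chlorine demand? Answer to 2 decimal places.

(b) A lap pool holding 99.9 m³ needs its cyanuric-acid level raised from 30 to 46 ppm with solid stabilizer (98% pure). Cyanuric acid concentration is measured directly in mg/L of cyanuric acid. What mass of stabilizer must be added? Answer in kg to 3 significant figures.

(a) 12.52 ppm; (b) 1.63 kg

(a) Volume: 204,000 US gal × 3.785 L/gal = 772,140 L.
(a) Mass of solution: 61.2 L × 1000 mL/L × 1.12 g/mL = 68,540 g.
(a) Available chlorine delivered: 68,540 g × 0.141 = 9665 g as Cl₂.
(a) Concentration rise: 9665 g / 772,140 L = 12.52 mg/L = 12.52 ppm.

(b) Volume: 99.9 m³ = 99,900 L.
(b) CYA to add: (46 − 30) = 16 mg/L × 99,900 L = 1598 g cyanuric acid.
(b) At 98% purity: 1598 / 0.98 = 1631 g product.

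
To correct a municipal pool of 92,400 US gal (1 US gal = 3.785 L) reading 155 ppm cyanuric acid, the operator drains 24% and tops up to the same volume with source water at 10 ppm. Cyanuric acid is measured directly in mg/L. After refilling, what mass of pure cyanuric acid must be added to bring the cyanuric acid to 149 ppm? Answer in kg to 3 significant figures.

10.1 kg

Volume: 92,400 US gal × 3.785 L/gal = 349,734 L.
After draining 24% and refilling: 155 × 0.76 + 10 × 0.24 = 120.2 ppm.
Deficit to target: 149 − 120.2 = 28.8 mg/L.
Mass: 28.8 mg/L × 349,734 L = 10,070 g cyanuric acid.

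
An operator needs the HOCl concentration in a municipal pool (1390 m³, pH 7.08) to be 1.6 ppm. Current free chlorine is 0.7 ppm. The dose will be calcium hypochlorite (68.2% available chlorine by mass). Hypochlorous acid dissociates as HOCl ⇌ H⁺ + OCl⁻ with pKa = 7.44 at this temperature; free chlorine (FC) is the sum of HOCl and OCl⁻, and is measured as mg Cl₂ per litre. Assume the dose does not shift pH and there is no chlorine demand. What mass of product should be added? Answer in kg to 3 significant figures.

3.26 kg

Volume: 1390 m³ = 1,390,000 L.
[OCl⁻]/[HOCl] = 10^(pH − pKa) = 10^(7.08 − 7.44) = 0.4365; fraction as HOCl = 1/(1 + 0.4365) = 0.6961.
Free chlorine required for 1.6 ppm HOCl: 1.6 / 0.6961 = 2.298 ppm.
FC to add: 2.298 − 0.7 = 1.598 mg/L as Cl₂.
Cl₂ equivalent: 1.598 mg/L × 1,390,000 L = 2222 g.
Product at 68.2% available Cl: 2222 / 0.682 = 3258 g.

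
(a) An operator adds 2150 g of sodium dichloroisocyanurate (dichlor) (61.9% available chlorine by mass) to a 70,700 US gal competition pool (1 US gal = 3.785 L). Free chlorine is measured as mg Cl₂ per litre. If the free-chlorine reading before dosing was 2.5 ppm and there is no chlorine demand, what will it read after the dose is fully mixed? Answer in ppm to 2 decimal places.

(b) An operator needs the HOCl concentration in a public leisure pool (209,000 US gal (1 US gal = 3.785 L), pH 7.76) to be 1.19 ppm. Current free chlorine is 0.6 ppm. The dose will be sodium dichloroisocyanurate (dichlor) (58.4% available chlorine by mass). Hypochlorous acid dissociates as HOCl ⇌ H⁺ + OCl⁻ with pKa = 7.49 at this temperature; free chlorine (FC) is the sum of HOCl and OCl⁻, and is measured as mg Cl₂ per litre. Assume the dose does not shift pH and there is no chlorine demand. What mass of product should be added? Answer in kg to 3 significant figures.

(a) Volume: 70,700 US gal × 3.785 L/gal = 267,600 L.
(a) Available chlorine delivered: 2150 g × 0.619 = 1331 g as Cl₂.
(a) Concentration rise: 1331 g / 267,600 L = 4.973 mg/L = 4.97 ppm.
(a) Final FC: 2.5 + 4.97 = 7.47 ppm.

(b) Volume: 209,000 US gal × 3.785 L/gal = 791,065 L.
(b) [OCl⁻]/[HOCl] = 10^(pH − pKa) = 10^(7.76 − 7.49) = 1.862; fraction as HOCl = 1/(1 + 1.862) = 0.3494.
(b) Free chlorine required for 1.19 ppm HOCl: 1.19 / 0.3494 = 3.406 ppm.
(b) FC to add: 3.406 − 0.6 = 2.806 mg/L as Cl₂.
(b) Cl₂ equivalent: 2.806 mg/L × 791,065 L = 2220 g.
(b) Product at 58.4% available Cl: 2220 / 0.584 = 3801 g.

(a) 7.47 ppm; (b) 3.80 kg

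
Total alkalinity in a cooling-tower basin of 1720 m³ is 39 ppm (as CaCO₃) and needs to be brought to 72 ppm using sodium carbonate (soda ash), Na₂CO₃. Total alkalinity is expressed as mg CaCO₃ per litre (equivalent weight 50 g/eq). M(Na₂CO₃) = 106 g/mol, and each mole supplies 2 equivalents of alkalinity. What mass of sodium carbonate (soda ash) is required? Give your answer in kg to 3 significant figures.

60.2 kg

Volume: 1720 m³ = 1,720,000 L.
Alkalinity to add: (72 − 39) = 33 mg/L as CaCO₃ × 1,720,000 L = 56,760 g as CaCO₃.
Equivalents: 56,760 g ÷ 50 g/eq = 1135 eq.
Each mole of Na₂CO₃ supplies 2 eq, so 1135 / 2 = 567.6 mol.
Mass: 567.6 mol × 106 g/mol = 60,170 g.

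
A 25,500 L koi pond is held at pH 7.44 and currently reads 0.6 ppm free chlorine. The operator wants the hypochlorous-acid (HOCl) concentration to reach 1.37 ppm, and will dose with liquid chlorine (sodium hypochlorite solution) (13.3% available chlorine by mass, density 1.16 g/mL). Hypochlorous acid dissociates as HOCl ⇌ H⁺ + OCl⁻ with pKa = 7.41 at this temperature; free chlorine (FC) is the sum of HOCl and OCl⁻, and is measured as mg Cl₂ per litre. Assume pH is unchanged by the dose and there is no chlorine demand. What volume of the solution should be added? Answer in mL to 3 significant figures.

[OCl⁻]/[HOCl] = 10^(pH − pKa) = 10^(7.44 − 7.41) = 1.072; fraction as HOCl = 1/(1 + 1.072) = 0.4827.
Free chlorine required for 1.37 ppm HOCl: 1.37 / 0.4827 = 2.838 ppm.
FC to add: 2.838 − 0.6 = 2.238 mg/L as Cl₂.
Cl₂ equivalent: 2.238 mg/L × 25,500 L = 57.07 g.
Product at 13.3% available Cl: 57.07 / 0.133 = 429.1 g.
Volume: 429.1 g ÷ 1.16 g/mL = 369.9 mL.

370 mL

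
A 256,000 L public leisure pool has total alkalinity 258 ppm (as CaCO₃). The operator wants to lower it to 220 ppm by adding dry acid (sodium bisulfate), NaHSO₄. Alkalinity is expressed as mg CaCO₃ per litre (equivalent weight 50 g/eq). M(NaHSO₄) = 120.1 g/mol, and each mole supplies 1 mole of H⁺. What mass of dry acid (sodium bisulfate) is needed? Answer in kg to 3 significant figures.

23.4 kg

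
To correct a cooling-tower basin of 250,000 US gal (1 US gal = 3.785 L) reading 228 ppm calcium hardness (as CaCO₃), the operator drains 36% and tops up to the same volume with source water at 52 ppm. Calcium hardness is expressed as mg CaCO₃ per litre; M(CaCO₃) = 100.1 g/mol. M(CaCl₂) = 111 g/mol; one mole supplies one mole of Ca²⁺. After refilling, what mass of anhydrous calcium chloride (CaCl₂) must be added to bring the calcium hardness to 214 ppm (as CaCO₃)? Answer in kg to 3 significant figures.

Volume: 250,000 US gal × 3.785 L/gal = 946,250 L.
After draining 36% and refilling: 228 × 0.64 + 52 × 0.36 = 164.64 ppm.
Deficit to target: 214 − 164.64 = 49.36 mg/L.
As CaCO₃: 49.36 mg/L × 946,250 L = 46,710 g; ÷ 100.1 = 466.6 mol Ca²⁺.
Mass: 466.6 × 111 = 51,790 g.

51.8 kg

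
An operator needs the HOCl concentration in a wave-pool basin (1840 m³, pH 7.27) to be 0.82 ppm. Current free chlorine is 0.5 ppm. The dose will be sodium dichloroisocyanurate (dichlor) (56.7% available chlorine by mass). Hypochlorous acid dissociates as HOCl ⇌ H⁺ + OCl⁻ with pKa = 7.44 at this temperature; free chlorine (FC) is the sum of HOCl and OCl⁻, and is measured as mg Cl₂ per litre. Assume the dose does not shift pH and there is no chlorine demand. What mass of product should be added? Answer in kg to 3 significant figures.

Volume: 1840 m³ = 1,840,000 L.
[OCl⁻]/[HOCl] = 10^(pH − pKa) = 10^(7.27 − 7.44) = 0.6761; fraction as HOCl = 1/(1 + 0.6761) = 0.5966.
Free chlorine required for 0.82 ppm HOCl: 0.82 / 0.5966 = 1.374 ppm.
FC to add: 1.374 − 0.5 = 0.8744 mg/L as Cl₂.
Cl₂ equivalent: 0.8744 mg/L × 1,840,000 L = 1609 g.
Product at 56.7% available Cl: 1609 / 0.567 = 2838 g.

2.84 kg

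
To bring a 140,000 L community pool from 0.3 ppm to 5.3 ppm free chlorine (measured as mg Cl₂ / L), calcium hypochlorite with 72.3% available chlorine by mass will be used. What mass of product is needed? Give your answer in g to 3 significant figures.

968 g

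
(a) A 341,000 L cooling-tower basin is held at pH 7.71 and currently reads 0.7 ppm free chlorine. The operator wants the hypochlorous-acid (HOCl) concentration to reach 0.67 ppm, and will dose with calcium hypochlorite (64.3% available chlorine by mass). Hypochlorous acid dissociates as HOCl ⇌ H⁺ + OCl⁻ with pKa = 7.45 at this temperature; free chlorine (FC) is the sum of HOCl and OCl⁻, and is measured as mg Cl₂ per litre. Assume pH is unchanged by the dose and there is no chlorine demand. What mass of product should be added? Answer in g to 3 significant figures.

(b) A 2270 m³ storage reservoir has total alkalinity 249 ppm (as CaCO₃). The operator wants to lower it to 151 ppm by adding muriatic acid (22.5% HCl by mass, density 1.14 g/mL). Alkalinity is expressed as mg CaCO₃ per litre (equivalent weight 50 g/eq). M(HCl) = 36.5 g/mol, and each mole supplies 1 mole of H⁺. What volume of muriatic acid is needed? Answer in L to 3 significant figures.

(a) [OCl⁻]/[HOCl] = 10^(pH − pKa) = 10^(7.71 − 7.45) = 1.82; fraction as HOCl = 1/(1 + 1.82) = 0.3546.
(a) Free chlorine required for 0.67 ppm HOCl: 0.67 / 0.3546 = 1.889 ppm.
(a) FC to add: 1.889 − 0.7 = 1.189 mg/L as Cl₂.
(a) Cl₂ equivalent: 1.189 mg/L × 341,000 L = 405.5 g.
(a) Product at 64.3% available Cl: 405.5 / 0.643 = 630.7 g.

(b) Volume: 2270 m³ = 2,270,000 L.
(b) Alkalinity to neutralize: (249 − 151) = 98 mg/L as CaCO₃ × 2,270,000 L = 222,500 g as CaCO₃.
(b) Equivalents of H⁺ required: 222,500 ÷ 50 g/eq = 4449 eq = 4449 mol HCl.
(b) Mass of HCl: 4449 × 36.5 = 162,400 g.
(b) Mass of 22.5% solution: 162,400 / 0.225 = 721,800 g.
(b) Volume: 721,800 g ÷ 1.14 g/mL = 633,100 mL.

(a) 631 g; (b) 633 L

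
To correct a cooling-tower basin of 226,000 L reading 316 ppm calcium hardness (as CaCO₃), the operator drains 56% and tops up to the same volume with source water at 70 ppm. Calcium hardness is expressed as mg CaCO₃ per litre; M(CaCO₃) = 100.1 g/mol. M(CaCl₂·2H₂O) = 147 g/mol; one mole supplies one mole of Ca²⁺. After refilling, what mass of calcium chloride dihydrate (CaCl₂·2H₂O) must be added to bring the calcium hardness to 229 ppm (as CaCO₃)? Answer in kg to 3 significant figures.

16.8 kg

After draining 56% and refilling: 316 × 0.44 + 70 × 0.56 = 178.24 ppm.
Deficit to target: 229 − 178.24 = 50.76 mg/L.
As CaCO₃: 50.76 mg/L × 226,000 L = 11,470 g; ÷ 100.1 = 114.6 mol Ca²⁺.
Mass: 114.6 × 147 = 16,850 g.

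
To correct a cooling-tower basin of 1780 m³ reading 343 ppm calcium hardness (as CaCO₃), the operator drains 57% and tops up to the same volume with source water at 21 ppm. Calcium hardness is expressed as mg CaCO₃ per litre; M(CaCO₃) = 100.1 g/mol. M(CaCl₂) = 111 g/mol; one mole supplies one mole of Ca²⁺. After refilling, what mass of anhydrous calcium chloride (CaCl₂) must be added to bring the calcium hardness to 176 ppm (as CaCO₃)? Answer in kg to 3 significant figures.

32.6 kg

Volume: 1780 m³ = 1,780,000 L.
After draining 57% and refilling: 343 × 0.43 + 21 × 0.57 = 159.46 ppm.
Deficit to target: 176 − 159.46 = 16.54 mg/L.
As CaCO₃: 16.54 mg/L × 1,780,000 L = 29,440 g; ÷ 100.1 = 294.1 mol Ca²⁺.
Mass: 294.1 × 111 = 32,650 g.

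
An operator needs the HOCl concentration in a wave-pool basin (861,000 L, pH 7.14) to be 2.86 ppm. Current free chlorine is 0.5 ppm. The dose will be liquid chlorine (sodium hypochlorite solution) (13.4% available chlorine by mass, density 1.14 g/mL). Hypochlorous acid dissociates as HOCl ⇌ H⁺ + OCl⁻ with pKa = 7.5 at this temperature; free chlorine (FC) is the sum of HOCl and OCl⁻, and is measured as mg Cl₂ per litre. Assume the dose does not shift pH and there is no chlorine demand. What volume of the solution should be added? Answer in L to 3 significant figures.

20.3 L

[OCl⁻]/[HOCl] = 10^(pH − pKa) = 10^(7.14 − 7.5) = 0.4365; fraction as HOCl = 1/(1 + 0.4365) = 0.6961.
Free chlorine required for 2.86 ppm HOCl: 2.86 / 0.6961 = 4.108 ppm.
FC to add: 4.108 − 0.5 = 3.608 mg/L as Cl₂.
Cl₂ equivalent: 3.608 mg/L × 861,000 L = 3107 g.
Product at 13.4% available Cl: 3107 / 0.134 = 23,190 g.
Volume: 23,190 g ÷ 1.14 g/mL = 20,340 mL.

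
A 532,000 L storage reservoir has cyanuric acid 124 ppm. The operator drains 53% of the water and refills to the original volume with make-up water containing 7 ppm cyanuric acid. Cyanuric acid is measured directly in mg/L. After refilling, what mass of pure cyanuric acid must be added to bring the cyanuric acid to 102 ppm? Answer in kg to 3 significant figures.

21.3 kg

After draining 53% and refilling: 124 × 0.47 + 7 × 0.53 = 61.99 ppm.
Deficit to target: 102 − 61.99 = 40.01 mg/L.
Mass: 40.01 mg/L × 532,000 L = 21,290 g cyanuric acid.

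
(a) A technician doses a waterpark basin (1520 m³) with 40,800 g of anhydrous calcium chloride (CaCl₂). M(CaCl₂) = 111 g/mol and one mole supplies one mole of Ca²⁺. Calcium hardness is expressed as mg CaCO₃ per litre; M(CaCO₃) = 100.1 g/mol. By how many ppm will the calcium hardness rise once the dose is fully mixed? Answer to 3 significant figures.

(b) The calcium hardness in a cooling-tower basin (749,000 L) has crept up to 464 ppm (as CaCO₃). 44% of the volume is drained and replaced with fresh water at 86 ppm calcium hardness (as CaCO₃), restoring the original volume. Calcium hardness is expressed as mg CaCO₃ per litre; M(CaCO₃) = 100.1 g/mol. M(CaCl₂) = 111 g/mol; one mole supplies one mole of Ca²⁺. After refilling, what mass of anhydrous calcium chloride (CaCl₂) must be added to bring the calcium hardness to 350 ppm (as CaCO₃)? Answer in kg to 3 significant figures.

(a) 24.2 ppm; (b) 43.5 kg

(a) Volume: 1520 m³ = 1,520,000 L.
(a) Moles of Ca²⁺: 40,800 g ÷ 111 g/mol = 367.6 mol.
(a) As CaCO₃: 367.6 mol × 100.1 g/mol = 36,790 g.
(a) Rise: 36,790 g / 1,520,000 L × 1000 = 24.21 mg/L.

(b) After draining 44% and refilling: 464 × 0.56 + 86 × 0.44 = 297.68 ppm.
(b) Deficit to target: 350 − 297.68 = 52.32 mg/L.
(b) As CaCO₃: 52.32 mg/L × 749,000 L = 39,190 g; ÷ 100.1 = 391.5 mol Ca²⁺.
(b) Mass: 391.5 × 111 = 43,450 g.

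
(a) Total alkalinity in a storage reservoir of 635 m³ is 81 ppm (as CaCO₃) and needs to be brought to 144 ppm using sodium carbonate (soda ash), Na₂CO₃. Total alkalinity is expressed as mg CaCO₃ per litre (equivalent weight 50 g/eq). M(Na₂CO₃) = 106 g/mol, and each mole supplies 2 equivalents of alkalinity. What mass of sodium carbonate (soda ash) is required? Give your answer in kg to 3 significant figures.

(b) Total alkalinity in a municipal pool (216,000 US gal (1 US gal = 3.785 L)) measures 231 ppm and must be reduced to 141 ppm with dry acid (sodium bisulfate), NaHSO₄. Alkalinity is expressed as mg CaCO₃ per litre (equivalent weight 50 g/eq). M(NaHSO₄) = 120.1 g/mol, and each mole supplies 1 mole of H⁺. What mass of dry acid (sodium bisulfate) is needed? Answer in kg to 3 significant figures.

(a) Volume: 635 m³ = 635,000 L.
(a) Alkalinity to add: (144 − 81) = 63 mg/L as CaCO₃ × 635,000 L = 40,000 g as CaCO₃.
(a) Equivalents: 40,000 g ÷ 50 g/eq = 800.1 eq.
(a) Each mole of Na₂CO₃ supplies 2 eq, so 800.1 / 2 = 400.1 mol.
(a) Mass: 400.1 mol × 106 g/mol = 42,410 g.

(b) Volume: 216,000 US gal × 3.785 L/gal = 817,560 L.
(b) Alkalinity to neutralize: (231 − 141) = 90 mg/L as CaCO₃ × 817,560 L = 73,580 g as CaCO₃.
(b) Equivalents of H⁺ required: 73,580 ÷ 50 g/eq = 1472 eq = 1472 mol NaHSO₄.
(b) Mass of NaHSO₄: 1472 × 120.1 = 176,700 g.

(a) 42.4 kg; (b) 177 kg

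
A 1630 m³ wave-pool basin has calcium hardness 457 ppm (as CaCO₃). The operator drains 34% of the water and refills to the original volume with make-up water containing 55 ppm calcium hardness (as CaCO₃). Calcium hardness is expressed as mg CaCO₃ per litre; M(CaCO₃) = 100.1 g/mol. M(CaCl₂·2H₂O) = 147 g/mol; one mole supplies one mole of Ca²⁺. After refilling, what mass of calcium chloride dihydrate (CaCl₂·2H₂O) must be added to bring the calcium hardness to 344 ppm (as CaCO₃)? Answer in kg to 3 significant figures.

56.7 kg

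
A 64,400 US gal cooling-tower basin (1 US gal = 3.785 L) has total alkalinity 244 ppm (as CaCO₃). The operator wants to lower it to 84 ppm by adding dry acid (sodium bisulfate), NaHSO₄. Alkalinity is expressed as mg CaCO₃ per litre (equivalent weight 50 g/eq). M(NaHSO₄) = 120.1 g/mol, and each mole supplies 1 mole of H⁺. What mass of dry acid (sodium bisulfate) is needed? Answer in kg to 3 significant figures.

93.7 kg

Volume: 64,400 US gal × 3.785 L/gal = 243,754 L.
Alkalinity to neutralize: (244 − 84) = 160 mg/L as CaCO₃ × 243,754 L = 39,000 g as CaCO₃.
Equivalents of H⁺ required: 39,000 ÷ 50 g/eq = 780 eq = 780 mol NaHSO₄.
Mass of NaHSO₄: 780 × 120.1 = 93,680 g.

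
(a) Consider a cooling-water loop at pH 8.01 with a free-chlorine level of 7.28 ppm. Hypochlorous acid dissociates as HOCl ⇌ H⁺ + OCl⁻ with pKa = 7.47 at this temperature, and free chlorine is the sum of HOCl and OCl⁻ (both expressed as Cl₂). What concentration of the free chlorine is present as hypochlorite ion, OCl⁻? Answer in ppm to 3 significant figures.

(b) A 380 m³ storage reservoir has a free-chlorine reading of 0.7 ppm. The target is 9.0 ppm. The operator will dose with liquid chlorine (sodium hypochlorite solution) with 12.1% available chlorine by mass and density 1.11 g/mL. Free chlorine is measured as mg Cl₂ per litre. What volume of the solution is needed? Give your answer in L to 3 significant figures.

(a) 5.65 ppm; (b) 23.5 L

(a) [OCl⁻]/[HOCl] = 10^(pH − pKa) = 10^(8.01 − 7.47) = 10^0.54 = 3.467.
(a) Fraction as HOCl = 1 / (1 + 3.467) = 0.2238.
(a) OCl⁻ = (1 − 0.2238) × 7.28 ppm = 5.65 ppm.

(b) Volume: 380 m³ = 380,000 L.
(b) Chlorine deficit: 9.0 − 0.7 = 8.3 ppm = 8.3 mg/L as Cl₂.
(b) Cl₂ equivalent needed: 8.3 mg/L × 380,000 L = 3,154,000 mg = 3154 g.
(b) Product at 12.1% available chlorine: 3154 / 0.121 = 26,070 g.
(b) Volume at density 1.11 g/mL: 26,070 g ÷ 1.11 g/mL = 23,480 mL.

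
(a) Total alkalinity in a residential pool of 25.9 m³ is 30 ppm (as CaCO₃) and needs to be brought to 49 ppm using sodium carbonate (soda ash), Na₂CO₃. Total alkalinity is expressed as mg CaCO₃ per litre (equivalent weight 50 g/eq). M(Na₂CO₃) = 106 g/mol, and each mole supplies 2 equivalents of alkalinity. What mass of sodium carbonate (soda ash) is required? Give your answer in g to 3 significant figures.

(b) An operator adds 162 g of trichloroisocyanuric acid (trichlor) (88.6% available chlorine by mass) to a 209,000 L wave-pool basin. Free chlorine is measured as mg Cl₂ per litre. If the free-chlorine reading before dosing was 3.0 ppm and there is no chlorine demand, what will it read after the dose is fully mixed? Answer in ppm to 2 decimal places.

(a) 522 g; (b) 3.69 ppm

(a) Volume: 25.9 m³ = 25,900 L.
(a) Alkalinity to add: (49 − 30) = 19 mg/L as CaCO₃ × 25,900 L = 492.1 g as CaCO₃.
(a) Equivalents: 492.1 g ÷ 50 g/eq = 9.842 eq.
(a) Each mole of Na₂CO₃ supplies 2 eq, so 9.842 / 2 = 4.921 mol.
(a) Mass: 4.921 mol × 106 g/mol = 521.6 g.

(b) Available chlorine delivered: 162 g × 0.886 = 143.5 g as Cl₂.
(b) Concentration rise: 143.5 g / 209,000 L = 0.6868 mg/L = 0.69 ppm.
(b) Final FC: 3.0 + 0.69 = 3.69 ppm.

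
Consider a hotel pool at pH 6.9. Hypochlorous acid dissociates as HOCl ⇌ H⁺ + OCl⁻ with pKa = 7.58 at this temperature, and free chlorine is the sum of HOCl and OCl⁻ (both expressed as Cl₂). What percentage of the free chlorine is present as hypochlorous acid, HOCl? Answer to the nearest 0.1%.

82.7%

[OCl⁻]/[HOCl] = 10^(pH − pKa) = 10^(6.9 − 7.58) = 10^-0.68 = 0.2089.
Fraction as HOCl = 1 / (1 + 0.2089) = 0.8272.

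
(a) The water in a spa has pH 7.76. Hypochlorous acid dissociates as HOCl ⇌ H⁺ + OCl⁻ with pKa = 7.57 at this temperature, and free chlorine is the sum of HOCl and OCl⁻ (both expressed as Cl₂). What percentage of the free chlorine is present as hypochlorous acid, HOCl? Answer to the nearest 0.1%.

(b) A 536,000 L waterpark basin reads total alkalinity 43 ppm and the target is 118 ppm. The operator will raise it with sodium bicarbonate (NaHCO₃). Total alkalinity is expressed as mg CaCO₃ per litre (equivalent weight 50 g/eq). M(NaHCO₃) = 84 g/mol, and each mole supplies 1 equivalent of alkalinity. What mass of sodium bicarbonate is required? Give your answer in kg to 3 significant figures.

(a) 39.2%; (b) 67.5 kg

(a) [OCl⁻]/[HOCl] = 10^(pH − pKa) = 10^(7.76 − 7.57) = 10^0.19 = 1.549.
(a) Fraction as HOCl = 1 / (1 + 1.549) = 0.3923.

(b) Alkalinity to add: (118 − 43) = 75 mg/L as CaCO₃ × 536,000 L = 40,200 g as CaCO₃.
(b) Equivalents: 40,200 g ÷ 50 g/eq = 804 eq.
(b) NaHCO₃ supplies 1 eq per mole → 804 mol.
(b) Mass: 804 mol × 84 g/mol = 67,540 g.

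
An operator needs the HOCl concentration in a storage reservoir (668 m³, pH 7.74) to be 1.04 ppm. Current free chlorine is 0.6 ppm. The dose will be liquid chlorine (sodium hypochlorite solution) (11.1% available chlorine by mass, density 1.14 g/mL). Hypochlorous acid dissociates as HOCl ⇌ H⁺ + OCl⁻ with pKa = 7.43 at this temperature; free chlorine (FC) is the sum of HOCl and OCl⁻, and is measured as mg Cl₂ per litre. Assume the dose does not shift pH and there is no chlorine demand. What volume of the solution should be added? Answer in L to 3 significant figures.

Volume: 668 m³ = 668,000 L.
[OCl⁻]/[HOCl] = 10^(pH − pKa) = 10^(7.74 − 7.43) = 2.042; fraction as HOCl = 1/(1 + 2.042) = 0.3288.
Free chlorine required for 1.04 ppm HOCl: 1.04 / 0.3288 = 3.163 ppm.
FC to add: 3.163 − 0.6 = 2.563 mg/L as Cl₂.
Cl₂ equivalent: 2.563 mg/L × 668,000 L = 1712 g.
Product at 11.1% available Cl: 1712 / 0.111 = 15,430 g.
Volume: 15,430 g ÷ 1.14 g/mL = 13,530 mL.

13.5 L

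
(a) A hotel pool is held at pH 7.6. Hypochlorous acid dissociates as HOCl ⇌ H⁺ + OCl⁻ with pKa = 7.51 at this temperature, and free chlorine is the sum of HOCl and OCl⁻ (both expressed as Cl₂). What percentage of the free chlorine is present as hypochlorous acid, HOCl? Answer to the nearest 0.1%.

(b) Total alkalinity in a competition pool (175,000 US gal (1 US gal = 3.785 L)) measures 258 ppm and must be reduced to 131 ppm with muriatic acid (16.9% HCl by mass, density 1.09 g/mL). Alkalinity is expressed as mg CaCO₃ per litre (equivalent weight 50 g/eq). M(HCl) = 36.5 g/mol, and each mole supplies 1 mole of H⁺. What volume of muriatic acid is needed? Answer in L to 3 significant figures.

(a) [OCl⁻]/[HOCl] = 10^(pH − pKa) = 10^(7.6 − 7.51) = 10^0.09 = 1.23.
(a) Fraction as HOCl = 1 / (1 + 1.23) = 0.4484.

(b) Volume: 175,000 US gal × 3.785 L/gal = 662,375 L.
(b) Alkalinity to neutralize: (258 − 131) = 127 mg/L as CaCO₃ × 662,375 L = 84,120 g as CaCO₃.
(b) Equivalents of H⁺ required: 84,120 ÷ 50 g/eq = 1682 eq = 1682 mol HCl.
(b) Mass of HCl: 1682 × 36.5 = 61,410 g.
(b) Mass of 16.9% solution: 61,410 / 0.169 = 363,400 g.
(b) Volume: 363,400 g ÷ 1.09 g/mL = 333,400 mL.

(a) 44.8%; (b) 333 L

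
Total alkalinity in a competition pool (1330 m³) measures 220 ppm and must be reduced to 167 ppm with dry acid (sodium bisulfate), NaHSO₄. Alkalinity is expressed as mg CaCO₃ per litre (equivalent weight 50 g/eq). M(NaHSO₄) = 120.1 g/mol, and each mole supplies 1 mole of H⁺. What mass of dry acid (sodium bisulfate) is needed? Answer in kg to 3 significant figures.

Volume: 1330 m³ = 1,330,000 L.
Alkalinity to neutralize: (220 − 167) = 53 mg/L as CaCO₃ × 1,330,000 L = 70,490 g as CaCO₃.
Equivalents of H⁺ required: 70,490 ÷ 50 g/eq = 1410 eq = 1410 mol NaHSO₄.
Mass of NaHSO₄: 1410 × 120.1 = 169,300 g.

169 kg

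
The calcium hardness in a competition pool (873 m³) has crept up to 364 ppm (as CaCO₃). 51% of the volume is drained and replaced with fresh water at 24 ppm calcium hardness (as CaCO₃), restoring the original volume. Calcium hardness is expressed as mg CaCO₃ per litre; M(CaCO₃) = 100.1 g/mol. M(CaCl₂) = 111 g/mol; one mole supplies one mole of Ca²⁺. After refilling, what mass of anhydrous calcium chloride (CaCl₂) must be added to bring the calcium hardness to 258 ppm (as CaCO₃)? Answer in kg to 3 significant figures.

65.2 kg

Volume: 873 m³ = 873,000 L.
After draining 51% and refilling: 364 × 0.49 + 24 × 0.51 = 190.6 ppm.
Deficit to target: 258 − 190.6 = 67.4 mg/L.
As CaCO₃: 67.4 mg/L × 873,000 L = 58,840 g; ÷ 100.1 = 587.8 mol Ca²⁺.
Mass: 587.8 × 111 = 65,250 g.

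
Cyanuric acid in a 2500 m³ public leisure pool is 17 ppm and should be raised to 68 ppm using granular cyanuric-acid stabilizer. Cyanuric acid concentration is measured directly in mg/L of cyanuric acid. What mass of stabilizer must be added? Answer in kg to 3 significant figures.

128 kg

Volume: 2500 m³ = 2,500,000 L.
CYA to add: (68 − 17) = 51 mg/L × 2,500,000 L = 127,500 g cyanuric acid.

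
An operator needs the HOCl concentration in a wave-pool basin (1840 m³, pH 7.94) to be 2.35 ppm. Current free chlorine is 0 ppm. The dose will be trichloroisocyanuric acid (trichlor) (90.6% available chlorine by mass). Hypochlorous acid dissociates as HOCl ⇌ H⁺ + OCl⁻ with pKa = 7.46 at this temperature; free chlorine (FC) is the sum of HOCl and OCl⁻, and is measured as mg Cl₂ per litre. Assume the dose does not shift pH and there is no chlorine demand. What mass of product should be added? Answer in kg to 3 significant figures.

19.2 kg

Volume: 1840 m³ = 1,840,000 L.
[OCl⁻]/[HOCl] = 10^(pH − pKa) = 10^(7.94 − 7.46) = 3.02; fraction as HOCl = 1/(1 + 3.02) = 0.2488.
Free chlorine required for 2.35 ppm HOCl: 2.35 / 0.2488 = 9.447 ppm.
FC to add: 9.447 − 0 = 9.447 mg/L as Cl₂.
Cl₂ equivalent: 9.447 mg/L × 1,840,000 L = 17,380 g.
Product at 90.6% available Cl: 17,380 / 0.906 = 19,190 g.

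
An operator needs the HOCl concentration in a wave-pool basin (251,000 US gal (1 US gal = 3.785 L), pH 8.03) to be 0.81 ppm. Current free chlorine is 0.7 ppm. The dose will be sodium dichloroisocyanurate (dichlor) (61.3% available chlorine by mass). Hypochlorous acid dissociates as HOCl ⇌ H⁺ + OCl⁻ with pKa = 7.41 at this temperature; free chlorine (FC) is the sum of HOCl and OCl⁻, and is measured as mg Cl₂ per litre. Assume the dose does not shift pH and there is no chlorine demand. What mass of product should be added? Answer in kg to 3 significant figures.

5.40 kg

Volume: 251,000 US gal × 3.785 L/gal = 950,035 L.
[OCl⁻]/[HOCl] = 10^(pH − pKa) = 10^(8.03 − 7.41) = 4.169; fraction as HOCl = 1/(1 + 4.169) = 0.1935.
Free chlorine required for 0.81 ppm HOCl: 0.81 / 0.1935 = 4.187 ppm.
FC to add: 4.187 − 0.7 = 3.487 mg/L as Cl₂.
Cl₂ equivalent: 3.487 mg/L × 950,035 L = 3312 g.
Product at 61.3% available Cl: 3312 / 0.613 = 5404 g.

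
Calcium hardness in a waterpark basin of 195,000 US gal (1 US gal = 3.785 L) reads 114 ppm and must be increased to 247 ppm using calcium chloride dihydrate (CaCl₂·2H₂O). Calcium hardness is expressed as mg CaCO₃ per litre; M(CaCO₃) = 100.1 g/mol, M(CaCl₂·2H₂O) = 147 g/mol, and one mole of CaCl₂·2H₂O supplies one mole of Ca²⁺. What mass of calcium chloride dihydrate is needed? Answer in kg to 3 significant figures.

Volume: 195,000 US gal × 3.785 L/gal = 738,075 L.
Hardness to add: (247 − 114) = 133 mg/L as CaCO₃ × 738,075 L = 98,160 g as CaCO₃.
Moles of Ca²⁺ (1 mol Ca²⁺ ≡ 1 mol CaCO₃): 98,160 / 100.1 g/mol = 980.7 mol.
Mass of CaCl₂·2H₂O: 980.7 × 147 = 144,200 g.

144 kg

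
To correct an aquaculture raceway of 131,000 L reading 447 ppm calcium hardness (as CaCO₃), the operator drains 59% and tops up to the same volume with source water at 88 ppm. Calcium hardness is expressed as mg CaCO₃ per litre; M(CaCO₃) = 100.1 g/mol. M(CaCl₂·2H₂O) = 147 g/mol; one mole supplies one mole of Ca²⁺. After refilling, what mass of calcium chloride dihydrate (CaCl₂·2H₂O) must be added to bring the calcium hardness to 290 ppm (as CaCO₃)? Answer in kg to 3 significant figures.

10.5 kg

After draining 59% and refilling: 447 × 0.41 + 88 × 0.59 = 235.19 ppm.
Deficit to target: 290 − 235.19 = 54.81 mg/L.
As CaCO₃: 54.81 mg/L × 131,000 L = 7180 g; ÷ 100.1 = 71.73 mol Ca²⁺.
Mass: 71.73 × 147 = 10,540 g.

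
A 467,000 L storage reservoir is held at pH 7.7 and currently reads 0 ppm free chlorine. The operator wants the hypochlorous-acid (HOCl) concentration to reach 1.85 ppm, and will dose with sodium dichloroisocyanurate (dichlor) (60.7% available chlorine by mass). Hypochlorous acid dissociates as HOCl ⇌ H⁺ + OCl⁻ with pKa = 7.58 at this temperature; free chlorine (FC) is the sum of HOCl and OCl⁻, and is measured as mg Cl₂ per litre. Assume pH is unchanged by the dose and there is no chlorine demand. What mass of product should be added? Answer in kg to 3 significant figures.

3.30 kg

[OCl⁻]/[HOCl] = 10^(pH − pKa) = 10^(7.7 − 7.58) = 1.318; fraction as HOCl = 1/(1 + 1.318) = 0.4314.
Free chlorine required for 1.85 ppm HOCl: 1.85 / 0.4314 = 4.289 ppm.
FC to add: 4.289 − 0 = 4.289 mg/L as Cl₂.
Cl₂ equivalent: 4.289 mg/L × 467,000 L = 2003 g.
Product at 60.7% available Cl: 2003 / 0.607 = 3300 g.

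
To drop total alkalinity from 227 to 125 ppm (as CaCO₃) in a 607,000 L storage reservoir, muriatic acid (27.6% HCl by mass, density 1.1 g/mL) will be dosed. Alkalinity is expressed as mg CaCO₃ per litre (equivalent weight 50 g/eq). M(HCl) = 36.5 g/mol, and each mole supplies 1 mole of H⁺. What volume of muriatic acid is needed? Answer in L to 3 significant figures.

Alkalinity to neutralize: (227 − 125) = 102 mg/L as CaCO₃ × 607,000 L = 61,910 g as CaCO₃.
Equivalents of H⁺ required: 61,910 ÷ 50 g/eq = 1238 eq = 1238 mol HCl.
Mass of HCl: 1238 × 36.5 = 45,200 g.
Mass of 27.6% solution: 45,200 / 0.276 = 163,800 g.
Volume: 163,800 g ÷ 1.1 g/mL = 148,900 mL.

149 L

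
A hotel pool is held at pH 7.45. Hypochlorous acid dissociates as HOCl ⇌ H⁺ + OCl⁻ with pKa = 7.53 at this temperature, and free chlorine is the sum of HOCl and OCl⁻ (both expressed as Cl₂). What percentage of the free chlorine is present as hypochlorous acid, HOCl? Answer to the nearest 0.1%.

54.6%

[OCl⁻]/[HOCl] = 10^(pH − pKa) = 10^(7.45 − 7.53) = 10^-0.08 = 0.8318.
Fraction as HOCl = 1 / (1 + 0.8318) = 0.5459.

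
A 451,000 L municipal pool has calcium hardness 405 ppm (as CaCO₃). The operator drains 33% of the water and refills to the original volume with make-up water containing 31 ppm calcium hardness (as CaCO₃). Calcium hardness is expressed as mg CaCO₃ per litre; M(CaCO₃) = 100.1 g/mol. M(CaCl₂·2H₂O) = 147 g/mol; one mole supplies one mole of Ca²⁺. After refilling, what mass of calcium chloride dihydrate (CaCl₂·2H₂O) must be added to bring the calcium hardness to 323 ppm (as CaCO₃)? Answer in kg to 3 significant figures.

After draining 33% and refilling: 405 × 0.67 + 31 × 0.33 = 281.58 ppm.
Deficit to target: 323 − 281.58 = 41.42 mg/L.
As CaCO₃: 41.42 mg/L × 451,000 L = 18,680 g; ÷ 100.1 = 186.6 mol Ca²⁺.
Mass: 186.6 × 147 = 27,430 g.

27.4 kg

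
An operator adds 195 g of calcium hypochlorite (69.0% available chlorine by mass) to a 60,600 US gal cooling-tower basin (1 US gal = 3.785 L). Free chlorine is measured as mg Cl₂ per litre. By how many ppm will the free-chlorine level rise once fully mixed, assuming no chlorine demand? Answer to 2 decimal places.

0.59 ppm

Volume: 60,600 US gal × 3.785 L/gal = 229,371 L.
Available chlorine delivered: 195 g × 0.69 = 134.5 g as Cl₂.
Concentration rise: 134.5 g / 229,371 L = 0.5866 mg/L = 0.59 ppm.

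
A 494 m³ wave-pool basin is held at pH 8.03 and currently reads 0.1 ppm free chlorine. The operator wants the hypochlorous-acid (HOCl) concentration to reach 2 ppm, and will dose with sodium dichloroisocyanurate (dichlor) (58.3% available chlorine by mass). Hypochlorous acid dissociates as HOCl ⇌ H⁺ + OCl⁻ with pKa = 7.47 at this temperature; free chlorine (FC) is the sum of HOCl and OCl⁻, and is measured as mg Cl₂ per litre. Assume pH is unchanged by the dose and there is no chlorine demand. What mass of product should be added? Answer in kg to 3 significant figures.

7.76 kg

Volume: 494 m³ = 494,000 L.
[OCl⁻]/[HOCl] = 10^(pH − pKa) = 10^(8.03 − 7.47) = 3.631; fraction as HOCl = 1/(1 + 3.631) = 0.2159.
Free chlorine required for 2 ppm HOCl: 2 / 0.2159 = 9.262 ppm.
FC to add: 9.262 − 0.1 = 9.162 mg/L as Cl₂.
Cl₂ equivalent: 9.162 mg/L × 494,000 L = 4526 g.
Product at 58.3% available Cl: 4526 / 0.583 = 7763 g.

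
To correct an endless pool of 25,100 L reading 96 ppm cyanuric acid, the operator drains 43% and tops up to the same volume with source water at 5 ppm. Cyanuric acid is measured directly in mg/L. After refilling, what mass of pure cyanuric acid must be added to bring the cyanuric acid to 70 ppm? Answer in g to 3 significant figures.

After draining 43% and refilling: 96 × 0.57 + 5 × 0.43 = 56.87 ppm.
Deficit to target: 70 − 56.87 = 13.13 mg/L.
Mass: 13.13 mg/L × 25,100 L = 329.6 g cyanuric acid.

330 g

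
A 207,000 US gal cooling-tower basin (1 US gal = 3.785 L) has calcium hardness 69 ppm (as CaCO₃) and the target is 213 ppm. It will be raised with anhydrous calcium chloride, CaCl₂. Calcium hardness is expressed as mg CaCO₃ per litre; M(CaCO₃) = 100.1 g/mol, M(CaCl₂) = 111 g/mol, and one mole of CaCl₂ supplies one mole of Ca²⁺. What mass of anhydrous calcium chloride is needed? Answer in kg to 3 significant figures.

125 kg

Volume: 207,000 US gal × 3.785 L/gal = 783,495 L.
Hardness to add: (213 − 69) = 144 mg/L as CaCO₃ × 783,495 L = 112,800 g as CaCO₃.
Moles of Ca²⁺ (1 mol Ca²⁺ ≡ 1 mol CaCO₃): 112,800 / 100.1 g/mol = 1127 mol.
Mass of CaCl₂: 1127 × 111 = 125,100 g.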